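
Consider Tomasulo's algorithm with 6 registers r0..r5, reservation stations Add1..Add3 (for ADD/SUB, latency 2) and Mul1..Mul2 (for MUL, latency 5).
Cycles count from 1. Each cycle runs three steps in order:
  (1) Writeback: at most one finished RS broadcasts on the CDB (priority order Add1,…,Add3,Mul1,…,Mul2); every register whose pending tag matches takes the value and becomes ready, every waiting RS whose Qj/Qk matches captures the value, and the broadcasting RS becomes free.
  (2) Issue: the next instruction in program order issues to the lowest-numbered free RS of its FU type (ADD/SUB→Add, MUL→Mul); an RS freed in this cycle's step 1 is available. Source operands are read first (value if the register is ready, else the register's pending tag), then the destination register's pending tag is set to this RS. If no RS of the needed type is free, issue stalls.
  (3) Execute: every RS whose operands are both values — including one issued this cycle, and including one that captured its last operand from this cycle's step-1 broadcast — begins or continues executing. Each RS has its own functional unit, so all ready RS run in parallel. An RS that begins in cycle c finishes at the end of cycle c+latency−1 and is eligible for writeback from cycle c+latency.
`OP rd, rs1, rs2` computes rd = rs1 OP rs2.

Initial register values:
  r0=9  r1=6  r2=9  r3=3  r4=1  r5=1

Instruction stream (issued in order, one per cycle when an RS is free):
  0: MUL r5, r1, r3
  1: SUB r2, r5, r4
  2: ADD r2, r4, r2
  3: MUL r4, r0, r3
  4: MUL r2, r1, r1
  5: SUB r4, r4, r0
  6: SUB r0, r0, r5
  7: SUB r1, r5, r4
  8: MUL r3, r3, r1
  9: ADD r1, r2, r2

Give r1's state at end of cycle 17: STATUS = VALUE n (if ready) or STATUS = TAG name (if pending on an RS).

STATUS = VALUE 72

  c1: issue MUL r5<-Mul1  regs: r0:9,r1:6,r2:9,r3:3,r4:1,r5:Mul1
  c2: issue SUB r2<-Add1  regs: r0:9,r1:6,r2:Add1,r3:3,r4:1,r5:Mul1
  c3: issue ADD r2<-Add2  regs: r0:9,r1:6,r2:Add2,r3:3,r4:1,r5:Mul1
  c4: issue MUL r4<-Mul2  regs: r0:9,r1:6,r2:Add2,r3:3,r4:Mul2,r5:Mul1
  c5: stall  regs: r0:9,r1:6,r2:Add2,r3:3,r4:Mul2,r5:Mul1
  c6: CDB Mul1=18; issue MUL r2<-Mul1  regs: r0:9,r1:6,r2:Mul1,r3:3,r4:Mul2,r5:18
  c7: issue SUB r4<-Add3  regs: r0:9,r1:6,r2:Mul1,r3:3,r4:Add3,r5:18
  c8: CDB Add1=17; issue SUB r0<-Add1  regs: r0:Add1,r1:6,r2:Mul1,r3:3,r4:Add3,r5:18
  c9: CDB Mul2=27; stall  regs: r0:Add1,r1:6,r2:Mul1,r3:3,r4:Add3,r5:18
  c10: CDB Add1=-9; issue SUB r1<-Add1  regs: r0:-9,r1:Add1,r2:Mul1,r3:3,r4:Add3,r5:18
  c11: CDB Add2=18; issue MUL r3<-Mul2  regs: r0:-9,r1:Add1,r2:Mul1,r3:Mul2,r4:Add3,r5:18
  c12: CDB Add3=18; issue ADD r1<-Add2  regs: r0:-9,r1:Add2,r2:Mul1,r3:Mul2,r4:18,r5:18
  c13: CDB Mul1=36  regs: r0:-9,r1:Add2,r2:36,r3:Mul2,r4:18,r5:18
  c14: CDB Add1=0  regs: r0:-9,r1:Add2,r2:36,r3:Mul2,r4:18,r5:18
  c15: CDB Add2=72  regs: r0:-9,r1:72,r2:36,r3:Mul2,r4:18,r5:18
  c16: -  regs: r0:-9,r1:72,r2:36,r3:Mul2,r4:18,r5:18
  c17: -  regs: r0:-9,r1:72,r2:36,r3:Mul2,r4:18,r5:18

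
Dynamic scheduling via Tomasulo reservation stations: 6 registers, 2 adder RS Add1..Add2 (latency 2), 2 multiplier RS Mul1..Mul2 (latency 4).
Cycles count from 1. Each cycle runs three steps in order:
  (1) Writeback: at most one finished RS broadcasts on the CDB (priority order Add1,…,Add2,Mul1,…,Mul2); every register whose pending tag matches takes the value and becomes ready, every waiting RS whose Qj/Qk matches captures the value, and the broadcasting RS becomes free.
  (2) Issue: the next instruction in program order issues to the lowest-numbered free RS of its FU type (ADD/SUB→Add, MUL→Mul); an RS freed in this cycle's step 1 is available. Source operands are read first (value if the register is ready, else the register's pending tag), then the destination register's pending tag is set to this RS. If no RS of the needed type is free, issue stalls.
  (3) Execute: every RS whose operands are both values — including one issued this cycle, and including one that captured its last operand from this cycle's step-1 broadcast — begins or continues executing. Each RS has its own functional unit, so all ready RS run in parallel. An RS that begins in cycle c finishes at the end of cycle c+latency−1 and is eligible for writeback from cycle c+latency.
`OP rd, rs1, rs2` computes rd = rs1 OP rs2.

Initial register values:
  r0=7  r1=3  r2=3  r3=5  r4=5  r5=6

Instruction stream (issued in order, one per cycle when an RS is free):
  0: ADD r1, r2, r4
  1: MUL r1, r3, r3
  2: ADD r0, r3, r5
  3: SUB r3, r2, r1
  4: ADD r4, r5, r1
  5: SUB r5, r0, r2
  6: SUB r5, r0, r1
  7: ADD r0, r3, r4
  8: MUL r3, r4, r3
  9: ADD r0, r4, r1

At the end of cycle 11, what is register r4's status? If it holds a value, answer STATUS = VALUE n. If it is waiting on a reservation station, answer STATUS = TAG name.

STATUS = VALUE 31

cycle 1: issue ADD r1<-Add1 // r0:7,r1:Add1,r2:3,r3:5,r4:5,r5:6
cycle 2: issue MUL r1<-Mul1 // r0:7,r1:Mul1,r2:3,r3:5,r4:5,r5:6
cycle 3: CDB Add1=8; issue ADD r0<-Add1 // r0:Add1,r1:Mul1,r2:3,r3:5,r4:5,r5:6
cycle 4: issue SUB r3<-Add2 // r0:Add1,r1:Mul1,r2:3,r3:Add2,r4:5,r5:6
cycle 5: CDB Add1=11; issue ADD r4<-Add1 // r0:11,r1:Mul1,r2:3,r3:Add2,r4:Add1,r5:6
cycle 6: CDB Mul1=25; stall // r0:11,r1:25,r2:3,r3:Add2,r4:Add1,r5:6
cycle 7: stall // r0:11,r1:25,r2:3,r3:Add2,r4:Add1,r5:6
cycle 8: CDB Add1=31; issue SUB r5<-Add1 // r0:11,r1:25,r2:3,r3:Add2,r4:31,r5:Add1
cycle 9: CDB Add2=-22; issue SUB r5<-Add2 // r0:11,r1:25,r2:3,r3:-22,r4:31,r5:Add2
cycle 10: CDB Add1=8; issue ADD r0<-Add1 // r0:Add1,r1:25,r2:3,r3:-22,r4:31,r5:Add2
cycle 11: CDB Add2=-14; issue MUL r3<-Mul1 // r0:Add1,r1:25,r2:3,r3:Mul1,r4:31,r5:-14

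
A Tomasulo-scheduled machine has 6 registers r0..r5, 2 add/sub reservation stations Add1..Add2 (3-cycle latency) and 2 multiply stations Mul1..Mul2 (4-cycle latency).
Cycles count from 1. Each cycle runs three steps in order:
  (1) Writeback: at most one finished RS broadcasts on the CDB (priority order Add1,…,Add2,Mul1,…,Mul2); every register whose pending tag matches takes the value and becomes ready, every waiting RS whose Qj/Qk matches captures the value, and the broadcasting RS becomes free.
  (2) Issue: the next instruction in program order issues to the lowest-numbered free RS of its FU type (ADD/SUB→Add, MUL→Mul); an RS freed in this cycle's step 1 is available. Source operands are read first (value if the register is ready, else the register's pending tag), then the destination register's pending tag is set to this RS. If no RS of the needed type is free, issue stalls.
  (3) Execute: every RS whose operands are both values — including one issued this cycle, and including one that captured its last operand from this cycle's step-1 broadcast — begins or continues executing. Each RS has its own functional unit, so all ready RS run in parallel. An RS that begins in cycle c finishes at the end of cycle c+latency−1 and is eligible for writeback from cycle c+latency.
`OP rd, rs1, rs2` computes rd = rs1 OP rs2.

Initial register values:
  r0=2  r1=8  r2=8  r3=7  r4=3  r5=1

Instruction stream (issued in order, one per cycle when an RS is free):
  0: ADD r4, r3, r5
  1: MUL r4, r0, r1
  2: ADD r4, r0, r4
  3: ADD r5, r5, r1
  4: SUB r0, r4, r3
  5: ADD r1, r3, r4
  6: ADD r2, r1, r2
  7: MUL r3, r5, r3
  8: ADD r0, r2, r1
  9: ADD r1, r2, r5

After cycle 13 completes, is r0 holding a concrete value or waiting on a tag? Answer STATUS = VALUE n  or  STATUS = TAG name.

c1: issue ADD r4<-Add1 | r0:2,r1:8,r2:8,r3:7,r4:Add1,r5:1
c2: issue MUL r4<-Mul1 | r0:2,r1:8,r2:8,r3:7,r4:Mul1,r5:1
c3: issue ADD r4<-Add2 | r0:2,r1:8,r2:8,r3:7,r4:Add2,r5:1
c4: CDB Add1=8; issue ADD r5<-Add1 | r0:2,r1:8,r2:8,r3:7,r4:Add2,r5:Add1
c5: stall | r0:2,r1:8,r2:8,r3:7,r4:Add2,r5:Add1
c6: CDB Mul1=16; stall | r0:2,r1:8,r2:8,r3:7,r4:Add2,r5:Add1
c7: CDB Add1=9; issue SUB r0<-Add1 | r0:Add1,r1:8,r2:8,r3:7,r4:Add2,r5:9
c8: stall | r0:Add1,r1:8,r2:8,r3:7,r4:Add2,r5:9
c9: CDB Add2=18; issue ADD r1<-Add2 | r0:Add1,r1:Add2,r2:8,r3:7,r4:18,r5:9
c10: stall | r0:Add1,r1:Add2,r2:8,r3:7,r4:18,r5:9
c11: stall | r0:Add1,r1:Add2,r2:8,r3:7,r4:18,r5:9
c12: CDB Add1=11; issue ADD r2<-Add1 | r0:11,r1:Add2,r2:Add1,r3:7,r4:18,r5:9
c13: CDB Add2=25; issue MUL r3<-Mul1 | r0:11,r1:25,r2:Add1,r3:Mul1,r4:18,r5:9

STATUS = VALUE 11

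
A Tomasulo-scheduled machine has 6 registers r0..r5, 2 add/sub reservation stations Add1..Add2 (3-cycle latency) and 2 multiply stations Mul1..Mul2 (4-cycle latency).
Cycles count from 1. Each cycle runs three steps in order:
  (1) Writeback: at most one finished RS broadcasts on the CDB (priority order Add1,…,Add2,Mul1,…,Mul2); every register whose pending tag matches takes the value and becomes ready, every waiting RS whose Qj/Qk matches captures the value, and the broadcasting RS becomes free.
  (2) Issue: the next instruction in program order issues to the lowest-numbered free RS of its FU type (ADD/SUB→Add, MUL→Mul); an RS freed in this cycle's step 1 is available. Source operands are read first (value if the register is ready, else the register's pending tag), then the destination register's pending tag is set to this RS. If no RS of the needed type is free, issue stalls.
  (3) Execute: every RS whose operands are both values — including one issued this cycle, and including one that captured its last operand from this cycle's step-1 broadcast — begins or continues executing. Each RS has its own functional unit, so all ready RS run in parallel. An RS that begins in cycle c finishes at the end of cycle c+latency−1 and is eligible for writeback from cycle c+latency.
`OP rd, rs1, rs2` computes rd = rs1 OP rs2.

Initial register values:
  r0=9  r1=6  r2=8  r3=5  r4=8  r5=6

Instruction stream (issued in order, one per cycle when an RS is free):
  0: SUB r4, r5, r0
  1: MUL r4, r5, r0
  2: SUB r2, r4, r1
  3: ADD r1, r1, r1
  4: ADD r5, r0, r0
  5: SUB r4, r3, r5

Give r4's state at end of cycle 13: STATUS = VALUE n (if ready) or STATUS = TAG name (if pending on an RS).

STATUS = VALUE -13

  c1: issue SUB r4<-Add1  regs: r0:9,r1:6,r2:8,r3:5,r4:Add1,r5:6
  c2: issue MUL r4<-Mul1  regs: r0:9,r1:6,r2:8,r3:5,r4:Mul1,r5:6
  c3: issue SUB r2<-Add2  regs: r0:9,r1:6,r2:Add2,r3:5,r4:Mul1,r5:6
  c4: CDB Add1=-3; issue ADD r1<-Add1  regs: r0:9,r1:Add1,r2:Add2,r3:5,r4:Mul1,r5:6
  c5: stall  regs: r0:9,r1:Add1,r2:Add2,r3:5,r4:Mul1,r5:6
  c6: CDB Mul1=54; stall  regs: r0:9,r1:Add1,r2:Add2,r3:5,r4:54,r5:6
  c7: CDB Add1=12; issue ADD r5<-Add1  regs: r0:9,r1:12,r2:Add2,r3:5,r4:54,r5:Add1
  c8: stall  regs: r0:9,r1:12,r2:Add2,r3:5,r4:54,r5:Add1
  c9: CDB Add2=48; issue SUB r4<-Add2  regs: r0:9,r1:12,r2:48,r3:5,r4:Add2,r5:Add1
  c10: CDB Add1=18  regs: r0:9,r1:12,r2:48,r3:5,r4:Add2,r5:18
  c11: -  regs: r0:9,r1:12,r2:48,r3:5,r4:Add2,r5:18
  c12: -  regs: r0:9,r1:12,r2:48,r3:5,r4:Add2,r5:18
  c13: CDB Add2=-13  regs: r0:9,r1:12,r2:48,r3:5,r4:-13,r5:18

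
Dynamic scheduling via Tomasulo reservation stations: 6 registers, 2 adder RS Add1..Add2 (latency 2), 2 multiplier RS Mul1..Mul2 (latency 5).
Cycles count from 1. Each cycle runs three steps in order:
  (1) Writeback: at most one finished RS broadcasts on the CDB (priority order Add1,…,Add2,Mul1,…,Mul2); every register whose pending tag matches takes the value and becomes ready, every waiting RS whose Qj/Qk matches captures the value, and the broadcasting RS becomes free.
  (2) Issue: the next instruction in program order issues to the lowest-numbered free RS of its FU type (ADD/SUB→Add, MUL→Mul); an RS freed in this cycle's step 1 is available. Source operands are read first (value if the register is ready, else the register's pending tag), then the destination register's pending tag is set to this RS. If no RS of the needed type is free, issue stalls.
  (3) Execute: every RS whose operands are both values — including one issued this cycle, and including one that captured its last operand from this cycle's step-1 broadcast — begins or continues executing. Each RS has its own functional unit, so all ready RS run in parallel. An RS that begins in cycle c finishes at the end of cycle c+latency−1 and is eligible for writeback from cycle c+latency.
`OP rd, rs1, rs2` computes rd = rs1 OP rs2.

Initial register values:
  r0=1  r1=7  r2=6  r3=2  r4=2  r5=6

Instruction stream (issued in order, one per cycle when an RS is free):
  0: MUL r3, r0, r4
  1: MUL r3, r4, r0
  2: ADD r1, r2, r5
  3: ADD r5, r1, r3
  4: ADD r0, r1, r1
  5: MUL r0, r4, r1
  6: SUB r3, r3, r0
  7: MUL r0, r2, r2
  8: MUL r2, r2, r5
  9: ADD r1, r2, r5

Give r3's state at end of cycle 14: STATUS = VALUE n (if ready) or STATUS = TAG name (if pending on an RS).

STATUS = VALUE -22

cycle 1: issue MUL r3<-Mul1 // r0:1,r1:7,r2:6,r3:Mul1,r4:2,r5:6
cycle 2: issue MUL r3<-Mul2 // r0:1,r1:7,r2:6,r3:Mul2,r4:2,r5:6
cycle 3: issue ADD r1<-Add1 // r0:1,r1:Add1,r2:6,r3:Mul2,r4:2,r5:6
cycle 4: issue ADD r5<-Add2 // r0:1,r1:Add1,r2:6,r3:Mul2,r4:2,r5:Add2
cycle 5: CDB Add1=12; issue ADD r0<-Add1 // r0:Add1,r1:12,r2:6,r3:Mul2,r4:2,r5:Add2
cycle 6: CDB Mul1=2; issue MUL r0<-Mul1 // r0:Mul1,r1:12,r2:6,r3:Mul2,r4:2,r5:Add2
cycle 7: CDB Add1=24; issue SUB r3<-Add1 // r0:Mul1,r1:12,r2:6,r3:Add1,r4:2,r5:Add2
cycle 8: CDB Mul2=2; issue MUL r0<-Mul2 // r0:Mul2,r1:12,r2:6,r3:Add1,r4:2,r5:Add2
cycle 9: stall // r0:Mul2,r1:12,r2:6,r3:Add1,r4:2,r5:Add2
cycle 10: CDB Add2=14; stall // r0:Mul2,r1:12,r2:6,r3:Add1,r4:2,r5:14
cycle 11: CDB Mul1=24; issue MUL r2<-Mul1 // r0:Mul2,r1:12,r2:Mul1,r3:Add1,r4:2,r5:14
cycle 12: issue ADD r1<-Add2 // r0:Mul2,r1:Add2,r2:Mul1,r3:Add1,r4:2,r5:14
cycle 13: CDB Add1=-22 // r0:Mul2,r1:Add2,r2:Mul1,r3:-22,r4:2,r5:14
cycle 14: CDB Mul2=36 // r0:36,r1:Add2,r2:Mul1,r3:-22,r4:2,r5:14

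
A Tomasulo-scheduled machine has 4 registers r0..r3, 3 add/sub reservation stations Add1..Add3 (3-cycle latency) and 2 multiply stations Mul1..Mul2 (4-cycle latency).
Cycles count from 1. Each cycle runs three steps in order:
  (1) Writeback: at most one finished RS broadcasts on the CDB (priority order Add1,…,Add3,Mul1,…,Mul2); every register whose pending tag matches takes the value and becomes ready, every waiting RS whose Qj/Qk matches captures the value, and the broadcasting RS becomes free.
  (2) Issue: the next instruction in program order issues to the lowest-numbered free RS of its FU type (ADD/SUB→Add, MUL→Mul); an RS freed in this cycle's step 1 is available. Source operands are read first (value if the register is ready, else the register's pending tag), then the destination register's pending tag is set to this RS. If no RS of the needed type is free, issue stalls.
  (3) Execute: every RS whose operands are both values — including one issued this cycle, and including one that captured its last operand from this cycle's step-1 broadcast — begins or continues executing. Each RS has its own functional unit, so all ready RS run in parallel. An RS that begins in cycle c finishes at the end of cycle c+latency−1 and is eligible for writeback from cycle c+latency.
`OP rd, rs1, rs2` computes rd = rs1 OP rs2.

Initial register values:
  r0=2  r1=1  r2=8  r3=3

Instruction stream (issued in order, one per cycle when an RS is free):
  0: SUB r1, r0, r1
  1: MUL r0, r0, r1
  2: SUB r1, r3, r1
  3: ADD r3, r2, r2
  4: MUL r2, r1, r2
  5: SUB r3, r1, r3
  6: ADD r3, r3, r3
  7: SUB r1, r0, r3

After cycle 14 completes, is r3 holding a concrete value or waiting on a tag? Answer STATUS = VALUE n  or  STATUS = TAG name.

STATUS = VALUE -28

  c1: issue SUB r1<-Add1  regs: r0:2,r1:Add1,r2:8,r3:3
  c2: issue MUL r0<-Mul1  regs: r0:Mul1,r1:Add1,r2:8,r3:3
  c3: issue SUB r1<-Add2  regs: r0:Mul1,r1:Add2,r2:8,r3:3
  c4: CDB Add1=1; issue ADD r3<-Add1  regs: r0:Mul1,r1:Add2,r2:8,r3:Add1
  c5: issue MUL r2<-Mul2  regs: r0:Mul1,r1:Add2,r2:Mul2,r3:Add1
  c6: issue SUB r3<-Add3  regs: r0:Mul1,r1:Add2,r2:Mul2,r3:Add3
  c7: CDB Add1=16; issue ADD r3<-Add1  regs: r0:Mul1,r1:Add2,r2:Mul2,r3:Add1
  c8: CDB Add2=2; issue SUB r1<-Add2  regs: r0:Mul1,r1:Add2,r2:Mul2,r3:Add1
  c9: CDB Mul1=2  regs: r0:2,r1:Add2,r2:Mul2,r3:Add1
  c10: -  regs: r0:2,r1:Add2,r2:Mul2,r3:Add1
  c11: CDB Add3=-14  regs: r0:2,r1:Add2,r2:Mul2,r3:Add1
  c12: CDB Mul2=16  regs: r0:2,r1:Add2,r2:16,r3:Add1
  c13: -  regs: r0:2,r1:Add2,r2:16,r3:Add1
  c14: CDB Add1=-28  regs: r0:2,r1:Add2,r2:16,r3:-28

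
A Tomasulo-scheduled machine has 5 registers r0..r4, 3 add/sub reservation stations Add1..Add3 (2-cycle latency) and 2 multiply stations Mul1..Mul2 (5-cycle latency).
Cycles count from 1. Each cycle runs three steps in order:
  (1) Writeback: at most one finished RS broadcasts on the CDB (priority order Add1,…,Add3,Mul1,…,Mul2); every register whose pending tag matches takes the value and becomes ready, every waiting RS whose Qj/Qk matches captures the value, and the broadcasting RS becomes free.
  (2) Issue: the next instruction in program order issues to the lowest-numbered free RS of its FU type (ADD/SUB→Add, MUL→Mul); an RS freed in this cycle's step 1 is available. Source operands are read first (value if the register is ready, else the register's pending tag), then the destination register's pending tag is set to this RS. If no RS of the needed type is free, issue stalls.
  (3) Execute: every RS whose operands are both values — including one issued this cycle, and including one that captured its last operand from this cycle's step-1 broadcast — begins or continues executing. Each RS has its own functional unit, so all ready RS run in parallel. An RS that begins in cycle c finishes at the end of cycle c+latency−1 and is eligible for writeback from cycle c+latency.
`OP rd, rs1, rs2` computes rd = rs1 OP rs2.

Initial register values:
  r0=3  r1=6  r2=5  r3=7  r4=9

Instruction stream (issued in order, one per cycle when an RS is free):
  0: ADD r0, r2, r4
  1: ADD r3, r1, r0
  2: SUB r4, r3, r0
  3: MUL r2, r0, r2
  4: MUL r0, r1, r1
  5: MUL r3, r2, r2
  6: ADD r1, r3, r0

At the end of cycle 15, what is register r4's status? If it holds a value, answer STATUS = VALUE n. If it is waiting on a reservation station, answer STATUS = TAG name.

STATUS = VALUE 6

cycle 1: issue ADD r0<-Add1 // r0:Add1,r1:6,r2:5,r3:7,r4:9
cycle 2: issue ADD r3<-Add2 // r0:Add1,r1:6,r2:5,r3:Add2,r4:9
cycle 3: CDB Add1=14; issue SUB r4<-Add1 // r0:14,r1:6,r2:5,r3:Add2,r4:Add1
cycle 4: issue MUL r2<-Mul1 // r0:14,r1:6,r2:Mul1,r3:Add2,r4:Add1
cycle 5: CDB Add2=20; issue MUL r0<-Mul2 // r0:Mul2,r1:6,r2:Mul1,r3:20,r4:Add1
cycle 6: stall // r0:Mul2,r1:6,r2:Mul1,r3:20,r4:Add1
cycle 7: CDB Add1=6; stall // r0:Mul2,r1:6,r2:Mul1,r3:20,r4:6
cycle 8: stall // r0:Mul2,r1:6,r2:Mul1,r3:20,r4:6
cycle 9: CDB Mul1=70; issue MUL r3<-Mul1 // r0:Mul2,r1:6,r2:70,r3:Mul1,r4:6
cycle 10: CDB Mul2=36; issue ADD r1<-Add1 // r0:36,r1:Add1,r2:70,r3:Mul1,r4:6
cycle 11: - // r0:36,r1:Add1,r2:70,r3:Mul1,r4:6
cycle 12: - // r0:36,r1:Add1,r2:70,r3:Mul1,r4:6
cycle 13: - // r0:36,r1:Add1,r2:70,r3:Mul1,r4:6
cycle 14: CDB Mul1=4900 // r0:36,r1:Add1,r2:70,r3:4900,r4:6
cycle 15: - // r0:36,r1:Add1,r2:70,r3:4900,r4:6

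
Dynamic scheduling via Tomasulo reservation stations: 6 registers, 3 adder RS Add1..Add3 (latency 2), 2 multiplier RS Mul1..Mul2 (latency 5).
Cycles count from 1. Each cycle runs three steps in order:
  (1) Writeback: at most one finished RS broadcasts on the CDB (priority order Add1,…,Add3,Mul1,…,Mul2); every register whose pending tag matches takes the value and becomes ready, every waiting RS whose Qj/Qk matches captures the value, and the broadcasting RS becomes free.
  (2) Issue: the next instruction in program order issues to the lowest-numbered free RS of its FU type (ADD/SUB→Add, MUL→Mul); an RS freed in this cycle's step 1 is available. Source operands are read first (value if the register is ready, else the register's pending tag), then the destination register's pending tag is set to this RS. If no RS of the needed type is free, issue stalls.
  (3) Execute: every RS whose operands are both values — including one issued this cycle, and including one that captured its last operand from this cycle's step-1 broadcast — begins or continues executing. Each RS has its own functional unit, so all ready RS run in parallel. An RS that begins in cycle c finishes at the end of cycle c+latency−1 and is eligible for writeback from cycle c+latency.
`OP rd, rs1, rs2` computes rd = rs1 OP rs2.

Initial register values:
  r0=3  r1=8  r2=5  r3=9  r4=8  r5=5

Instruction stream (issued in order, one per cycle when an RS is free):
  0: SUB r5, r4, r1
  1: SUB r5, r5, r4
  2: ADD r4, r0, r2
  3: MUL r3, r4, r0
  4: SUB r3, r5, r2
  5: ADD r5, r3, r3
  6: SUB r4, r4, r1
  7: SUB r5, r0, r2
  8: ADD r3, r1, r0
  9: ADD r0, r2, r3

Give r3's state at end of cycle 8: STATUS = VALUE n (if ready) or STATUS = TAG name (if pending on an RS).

c1: issue SUB r5<-Add1 | r0:3,r1:8,r2:5,r3:9,r4:8,r5:Add1
c2: issue SUB r5<-Add2 | r0:3,r1:8,r2:5,r3:9,r4:8,r5:Add2
c3: CDB Add1=0; issue ADD r4<-Add1 | r0:3,r1:8,r2:5,r3:9,r4:Add1,r5:Add2
c4: issue MUL r3<-Mul1 | r0:3,r1:8,r2:5,r3:Mul1,r4:Add1,r5:Add2
c5: CDB Add1=8; issue SUB r3<-Add1 | r0:3,r1:8,r2:5,r3:Add1,r4:8,r5:Add2
c6: CDB Add2=-8; issue ADD r5<-Add2 | r0:3,r1:8,r2:5,r3:Add1,r4:8,r5:Add2
c7: issue SUB r4<-Add3 | r0:3,r1:8,r2:5,r3:Add1,r4:Add3,r5:Add2
c8: CDB Add1=-13; issue SUB r5<-Add1 | r0:3,r1:8,r2:5,r3:-13,r4:Add3,r5:Add1

STATUS = VALUE -13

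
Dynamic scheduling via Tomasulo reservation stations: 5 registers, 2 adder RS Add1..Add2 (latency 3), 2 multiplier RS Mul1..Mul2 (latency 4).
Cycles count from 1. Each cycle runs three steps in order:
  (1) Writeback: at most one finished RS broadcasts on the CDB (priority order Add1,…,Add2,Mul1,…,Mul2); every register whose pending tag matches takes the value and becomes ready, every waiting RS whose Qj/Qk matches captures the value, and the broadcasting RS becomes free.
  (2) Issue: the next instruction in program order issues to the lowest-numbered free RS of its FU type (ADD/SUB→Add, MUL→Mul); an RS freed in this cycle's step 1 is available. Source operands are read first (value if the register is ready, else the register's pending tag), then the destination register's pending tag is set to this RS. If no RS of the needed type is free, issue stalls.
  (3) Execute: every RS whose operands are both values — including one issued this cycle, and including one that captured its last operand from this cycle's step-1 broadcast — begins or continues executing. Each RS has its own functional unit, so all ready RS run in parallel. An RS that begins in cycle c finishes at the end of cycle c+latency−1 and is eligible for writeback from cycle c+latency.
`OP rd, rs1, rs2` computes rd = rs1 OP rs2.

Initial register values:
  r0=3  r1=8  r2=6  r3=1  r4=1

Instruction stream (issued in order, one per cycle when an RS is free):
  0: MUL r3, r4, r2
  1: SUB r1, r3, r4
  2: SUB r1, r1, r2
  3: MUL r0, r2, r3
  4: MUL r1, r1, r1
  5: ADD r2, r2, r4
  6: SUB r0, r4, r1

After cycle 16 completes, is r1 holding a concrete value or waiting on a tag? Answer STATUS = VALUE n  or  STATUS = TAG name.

c1: issue MUL r3<-Mul1 | r0:3,r1:8,r2:6,r3:Mul1,r4:1
c2: issue SUB r1<-Add1 | r0:3,r1:Add1,r2:6,r3:Mul1,r4:1
c3: issue SUB r1<-Add2 | r0:3,r1:Add2,r2:6,r3:Mul1,r4:1
c4: issue MUL r0<-Mul2 | r0:Mul2,r1:Add2,r2:6,r3:Mul1,r4:1
c5: CDB Mul1=6; issue MUL r1<-Mul1 | r0:Mul2,r1:Mul1,r2:6,r3:6,r4:1
c6: stall | r0:Mul2,r1:Mul1,r2:6,r3:6,r4:1
c7: stall | r0:Mul2,r1:Mul1,r2:6,r3:6,r4:1
c8: CDB Add1=5; issue ADD r2<-Add1 | r0:Mul2,r1:Mul1,r2:Add1,r3:6,r4:1
c9: CDB Mul2=36; stall | r0:36,r1:Mul1,r2:Add1,r3:6,r4:1
c10: stall | r0:36,r1:Mul1,r2:Add1,r3:6,r4:1
c11: CDB Add1=7; issue SUB r0<-Add1 | r0:Add1,r1:Mul1,r2:7,r3:6,r4:1
c12: CDB Add2=-1 | r0:Add1,r1:Mul1,r2:7,r3:6,r4:1
c13: - | r0:Add1,r1:Mul1,r2:7,r3:6,r4:1
c14: - | r0:Add1,r1:Mul1,r2:7,r3:6,r4:1
c15: - | r0:Add1,r1:Mul1,r2:7,r3:6,r4:1
c16: CDB Mul1=1 | r0:Add1,r1:1,r2:7,r3:6,r4:1

STATUS = VALUE 1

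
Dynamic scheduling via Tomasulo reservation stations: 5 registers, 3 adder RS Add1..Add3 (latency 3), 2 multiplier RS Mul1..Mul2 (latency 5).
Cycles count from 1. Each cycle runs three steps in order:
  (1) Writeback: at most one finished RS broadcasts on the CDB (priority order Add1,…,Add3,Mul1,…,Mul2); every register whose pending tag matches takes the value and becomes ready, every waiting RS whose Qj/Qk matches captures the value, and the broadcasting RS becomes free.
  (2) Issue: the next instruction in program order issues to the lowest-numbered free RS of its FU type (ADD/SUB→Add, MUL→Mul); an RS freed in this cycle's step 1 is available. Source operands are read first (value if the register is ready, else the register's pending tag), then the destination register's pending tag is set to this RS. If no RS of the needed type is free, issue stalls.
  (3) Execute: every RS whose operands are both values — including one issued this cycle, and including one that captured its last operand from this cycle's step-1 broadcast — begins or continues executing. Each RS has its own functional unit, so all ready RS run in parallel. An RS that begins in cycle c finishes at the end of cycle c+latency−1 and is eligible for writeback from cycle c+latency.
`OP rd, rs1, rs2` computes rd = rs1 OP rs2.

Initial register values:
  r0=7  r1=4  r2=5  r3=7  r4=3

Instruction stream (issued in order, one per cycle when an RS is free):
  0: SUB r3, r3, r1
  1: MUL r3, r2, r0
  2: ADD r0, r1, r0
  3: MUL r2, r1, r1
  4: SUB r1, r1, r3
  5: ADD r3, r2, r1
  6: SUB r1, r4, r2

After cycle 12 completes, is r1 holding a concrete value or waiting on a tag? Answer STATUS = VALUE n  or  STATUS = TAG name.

c1: issue SUB r3<-Add1 | r0:7,r1:4,r2:5,r3:Add1,r4:3
c2: issue MUL r3<-Mul1 | r0:7,r1:4,r2:5,r3:Mul1,r4:3
c3: issue ADD r0<-Add2 | r0:Add2,r1:4,r2:5,r3:Mul1,r4:3
c4: CDB Add1=3; issue MUL r2<-Mul2 | r0:Add2,r1:4,r2:Mul2,r3:Mul1,r4:3
c5: issue SUB r1<-Add1 | r0:Add2,r1:Add1,r2:Mul2,r3:Mul1,r4:3
c6: CDB Add2=11; issue ADD r3<-Add2 | r0:11,r1:Add1,r2:Mul2,r3:Add2,r4:3
c7: CDB Mul1=35; issue SUB r1<-Add3 | r0:11,r1:Add3,r2:Mul2,r3:Add2,r4:3
c8: - | r0:11,r1:Add3,r2:Mul2,r3:Add2,r4:3
c9: CDB Mul2=16 | r0:11,r1:Add3,r2:16,r3:Add2,r4:3
c10: CDB Add1=-31 | r0:11,r1:Add3,r2:16,r3:Add2,r4:3
c11: - | r0:11,r1:Add3,r2:16,r3:Add2,r4:3
c12: CDB Add3=-13 | r0:11,r1:-13,r2:16,r3:Add2,r4:3

STATUS = VALUE -13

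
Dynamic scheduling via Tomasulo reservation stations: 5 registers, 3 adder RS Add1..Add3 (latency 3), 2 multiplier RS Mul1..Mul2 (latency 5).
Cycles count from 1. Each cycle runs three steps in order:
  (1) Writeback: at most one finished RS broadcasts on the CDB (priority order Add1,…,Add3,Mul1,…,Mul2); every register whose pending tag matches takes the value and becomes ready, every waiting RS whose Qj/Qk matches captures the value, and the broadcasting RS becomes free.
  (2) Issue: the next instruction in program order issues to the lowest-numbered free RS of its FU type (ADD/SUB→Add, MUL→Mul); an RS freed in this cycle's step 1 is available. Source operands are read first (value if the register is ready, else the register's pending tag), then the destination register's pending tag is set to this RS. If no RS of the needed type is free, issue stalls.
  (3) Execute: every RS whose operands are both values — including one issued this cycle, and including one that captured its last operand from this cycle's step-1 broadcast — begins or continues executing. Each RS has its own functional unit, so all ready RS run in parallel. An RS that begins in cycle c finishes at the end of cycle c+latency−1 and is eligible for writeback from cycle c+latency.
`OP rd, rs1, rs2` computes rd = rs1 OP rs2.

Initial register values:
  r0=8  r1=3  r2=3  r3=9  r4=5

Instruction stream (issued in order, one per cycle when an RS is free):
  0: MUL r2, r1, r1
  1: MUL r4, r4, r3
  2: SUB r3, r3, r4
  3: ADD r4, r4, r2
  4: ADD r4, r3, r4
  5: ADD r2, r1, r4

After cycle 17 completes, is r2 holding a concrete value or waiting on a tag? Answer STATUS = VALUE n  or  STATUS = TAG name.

  c1: issue MUL r2<-Mul1  regs: r0:8,r1:3,r2:Mul1,r3:9,r4:5
  c2: issue MUL r4<-Mul2  regs: r0:8,r1:3,r2:Mul1,r3:9,r4:Mul2
  c3: issue SUB r3<-Add1  regs: r0:8,r1:3,r2:Mul1,r3:Add1,r4:Mul2
  c4: issue ADD r4<-Add2  regs: r0:8,r1:3,r2:Mul1,r3:Add1,r4:Add2
  c5: issue ADD r4<-Add3  regs: r0:8,r1:3,r2:Mul1,r3:Add1,r4:Add3
  c6: CDB Mul1=9; stall  regs: r0:8,r1:3,r2:9,r3:Add1,r4:Add3
  c7: CDB Mul2=45; stall  regs: r0:8,r1:3,r2:9,r3:Add1,r4:Add3
  c8: stall  regs: r0:8,r1:3,r2:9,r3:Add1,r4:Add3
  c9: stall  regs: r0:8,r1:3,r2:9,r3:Add1,r4:Add3
  c10: CDB Add1=-36; issue ADD r2<-Add1  regs: r0:8,r1:3,r2:Add1,r3:-36,r4:Add3
  c11: CDB Add2=54  regs: r0:8,r1:3,r2:Add1,r3:-36,r4:Add3
  c12: -  regs: r0:8,r1:3,r2:Add1,r3:-36,r4:Add3
  c13: -  regs: r0:8,r1:3,r2:Add1,r3:-36,r4:Add3
  c14: CDB Add3=18  regs: r0:8,r1:3,r2:Add1,r3:-36,r4:18
  c15: -  regs: r0:8,r1:3,r2:Add1,r3:-36,r4:18
  c16: -  regs: r0:8,r1:3,r2:Add1,r3:-36,r4:18
  c17: CDB Add1=21  regs: r0:8,r1:3,r2:21,r3:-36,r4:18

STATUS = VALUE 21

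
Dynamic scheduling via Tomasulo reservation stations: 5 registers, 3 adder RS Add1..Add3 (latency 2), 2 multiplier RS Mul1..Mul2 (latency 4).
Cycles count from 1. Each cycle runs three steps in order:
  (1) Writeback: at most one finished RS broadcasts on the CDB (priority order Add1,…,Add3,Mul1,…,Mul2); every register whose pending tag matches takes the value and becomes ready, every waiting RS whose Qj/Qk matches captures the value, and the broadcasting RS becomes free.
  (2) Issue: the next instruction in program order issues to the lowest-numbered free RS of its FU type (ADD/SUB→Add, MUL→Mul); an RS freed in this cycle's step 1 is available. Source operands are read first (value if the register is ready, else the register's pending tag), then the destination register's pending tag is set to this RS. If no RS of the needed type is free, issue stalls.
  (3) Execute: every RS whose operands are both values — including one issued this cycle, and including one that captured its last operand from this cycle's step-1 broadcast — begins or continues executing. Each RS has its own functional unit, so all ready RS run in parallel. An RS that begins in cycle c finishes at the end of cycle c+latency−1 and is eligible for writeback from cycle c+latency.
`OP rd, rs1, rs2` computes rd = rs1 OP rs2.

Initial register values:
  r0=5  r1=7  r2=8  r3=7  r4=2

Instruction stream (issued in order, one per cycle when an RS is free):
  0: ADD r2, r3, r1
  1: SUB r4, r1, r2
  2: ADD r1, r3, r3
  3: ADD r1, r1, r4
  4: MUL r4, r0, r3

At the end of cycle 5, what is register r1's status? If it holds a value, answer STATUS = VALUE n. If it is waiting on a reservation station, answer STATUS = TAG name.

cycle 1: issue ADD r2<-Add1 // r0:5,r1:7,r2:Add1,r3:7,r4:2
cycle 2: issue SUB r4<-Add2 // r0:5,r1:7,r2:Add1,r3:7,r4:Add2
cycle 3: CDB Add1=14; issue ADD r1<-Add1 // r0:5,r1:Add1,r2:14,r3:7,r4:Add2
cycle 4: issue ADD r1<-Add3 // r0:5,r1:Add3,r2:14,r3:7,r4:Add2
cycle 5: CDB Add1=14; issue MUL r4<-Mul1 // r0:5,r1:Add3,r2:14,r3:7,r4:Mul1

STATUS = TAG Add3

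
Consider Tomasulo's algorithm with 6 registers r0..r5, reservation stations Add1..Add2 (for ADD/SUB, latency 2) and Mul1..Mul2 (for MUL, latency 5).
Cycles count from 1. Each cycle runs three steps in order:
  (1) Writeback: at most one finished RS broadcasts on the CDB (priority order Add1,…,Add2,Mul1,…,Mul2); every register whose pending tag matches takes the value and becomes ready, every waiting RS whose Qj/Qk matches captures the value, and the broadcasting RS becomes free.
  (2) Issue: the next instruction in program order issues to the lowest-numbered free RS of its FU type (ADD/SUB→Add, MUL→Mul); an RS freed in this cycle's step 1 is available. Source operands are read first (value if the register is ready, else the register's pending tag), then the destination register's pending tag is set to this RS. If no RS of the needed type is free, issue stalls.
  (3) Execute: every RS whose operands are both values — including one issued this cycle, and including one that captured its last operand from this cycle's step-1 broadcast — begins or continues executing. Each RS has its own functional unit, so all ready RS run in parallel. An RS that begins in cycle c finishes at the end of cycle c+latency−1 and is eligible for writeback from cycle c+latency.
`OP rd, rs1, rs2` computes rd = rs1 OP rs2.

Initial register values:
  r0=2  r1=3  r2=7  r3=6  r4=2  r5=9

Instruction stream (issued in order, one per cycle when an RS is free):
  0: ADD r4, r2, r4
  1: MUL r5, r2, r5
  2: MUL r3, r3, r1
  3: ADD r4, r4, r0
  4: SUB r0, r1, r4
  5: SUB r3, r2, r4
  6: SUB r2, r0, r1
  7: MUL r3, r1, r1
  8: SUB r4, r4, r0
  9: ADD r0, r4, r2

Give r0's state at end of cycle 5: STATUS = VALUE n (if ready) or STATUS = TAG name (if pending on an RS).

STATUS = TAG Add2

  c1: issue ADD r4<-Add1  regs: r0:2,r1:3,r2:7,r3:6,r4:Add1,r5:9
  c2: issue MUL r5<-Mul1  regs: r0:2,r1:3,r2:7,r3:6,r4:Add1,r5:Mul1
  c3: CDB Add1=9; issue MUL r3<-Mul2  regs: r0:2,r1:3,r2:7,r3:Mul2,r4:9,r5:Mul1
  c4: issue ADD r4<-Add1  regs: r0:2,r1:3,r2:7,r3:Mul2,r4:Add1,r5:Mul1
  c5: issue SUB r0<-Add2  regs: r0:Add2,r1:3,r2:7,r3:Mul2,r4:Add1,r5:Mul1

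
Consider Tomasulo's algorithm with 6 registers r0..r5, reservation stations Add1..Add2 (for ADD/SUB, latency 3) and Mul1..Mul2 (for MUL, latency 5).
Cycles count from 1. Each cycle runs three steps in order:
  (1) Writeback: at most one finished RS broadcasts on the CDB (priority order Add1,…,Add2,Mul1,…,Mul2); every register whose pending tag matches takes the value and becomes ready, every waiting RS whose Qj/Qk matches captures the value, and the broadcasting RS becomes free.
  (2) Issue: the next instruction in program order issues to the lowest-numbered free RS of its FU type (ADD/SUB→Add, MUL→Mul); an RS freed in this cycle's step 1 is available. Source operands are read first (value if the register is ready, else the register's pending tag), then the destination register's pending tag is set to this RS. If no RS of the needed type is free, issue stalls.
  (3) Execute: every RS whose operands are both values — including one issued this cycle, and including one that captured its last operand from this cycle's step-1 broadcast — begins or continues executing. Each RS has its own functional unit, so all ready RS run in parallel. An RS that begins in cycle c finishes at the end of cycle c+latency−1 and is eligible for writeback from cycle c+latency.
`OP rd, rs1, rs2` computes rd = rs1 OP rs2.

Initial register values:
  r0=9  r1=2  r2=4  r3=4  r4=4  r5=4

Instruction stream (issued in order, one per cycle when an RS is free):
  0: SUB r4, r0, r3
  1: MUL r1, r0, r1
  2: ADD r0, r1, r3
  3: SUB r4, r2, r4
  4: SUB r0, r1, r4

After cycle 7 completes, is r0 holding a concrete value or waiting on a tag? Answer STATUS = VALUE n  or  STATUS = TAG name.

  c1: issue SUB r4<-Add1  regs: r0:9,r1:2,r2:4,r3:4,r4:Add1,r5:4
  c2: issue MUL r1<-Mul1  regs: r0:9,r1:Mul1,r2:4,r3:4,r4:Add1,r5:4
  c3: issue ADD r0<-Add2  regs: r0:Add2,r1:Mul1,r2:4,r3:4,r4:Add1,r5:4
  c4: CDB Add1=5; issue SUB r4<-Add1  regs: r0:Add2,r1:Mul1,r2:4,r3:4,r4:Add1,r5:4
  c5: stall  regs: r0:Add2,r1:Mul1,r2:4,r3:4,r4:Add1,r5:4
  c6: stall  regs: r0:Add2,r1:Mul1,r2:4,r3:4,r4:Add1,r5:4
  c7: CDB Add1=-1; issue SUB r0<-Add1  regs: r0:Add1,r1:Mul1,r2:4,r3:4,r4:-1,r5:4

STATUS = TAG Add1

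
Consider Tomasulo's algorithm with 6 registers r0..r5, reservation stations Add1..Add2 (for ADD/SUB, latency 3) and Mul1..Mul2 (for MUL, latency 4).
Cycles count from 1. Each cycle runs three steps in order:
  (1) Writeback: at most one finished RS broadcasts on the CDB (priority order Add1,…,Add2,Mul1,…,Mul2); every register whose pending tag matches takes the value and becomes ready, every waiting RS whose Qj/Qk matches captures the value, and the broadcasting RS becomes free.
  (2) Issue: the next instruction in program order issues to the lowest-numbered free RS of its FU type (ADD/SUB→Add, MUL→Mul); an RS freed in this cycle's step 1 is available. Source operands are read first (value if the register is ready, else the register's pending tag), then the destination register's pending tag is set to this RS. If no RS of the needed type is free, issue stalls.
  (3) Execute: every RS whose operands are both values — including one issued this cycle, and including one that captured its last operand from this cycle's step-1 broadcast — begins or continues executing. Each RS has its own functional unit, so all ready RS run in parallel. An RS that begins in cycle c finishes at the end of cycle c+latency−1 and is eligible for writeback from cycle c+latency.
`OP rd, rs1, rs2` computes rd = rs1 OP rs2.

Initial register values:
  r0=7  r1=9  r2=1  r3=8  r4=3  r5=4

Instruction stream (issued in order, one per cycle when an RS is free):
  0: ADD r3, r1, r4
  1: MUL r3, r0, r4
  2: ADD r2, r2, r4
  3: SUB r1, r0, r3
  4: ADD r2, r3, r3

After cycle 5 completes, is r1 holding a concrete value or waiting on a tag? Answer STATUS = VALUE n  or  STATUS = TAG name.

cycle 1: issue ADD r3<-Add1 // r0:7,r1:9,r2:1,r3:Add1,r4:3,r5:4
cycle 2: issue MUL r3<-Mul1 // r0:7,r1:9,r2:1,r3:Mul1,r4:3,r5:4
cycle 3: issue ADD r2<-Add2 // r0:7,r1:9,r2:Add2,r3:Mul1,r4:3,r5:4
cycle 4: CDB Add1=12; issue SUB r1<-Add1 // r0:7,r1:Add1,r2:Add2,r3:Mul1,r4:3,r5:4
cycle 5: stall // r0:7,r1:Add1,r2:Add2,r3:Mul1,r4:3,r5:4

STATUS = TAG Add1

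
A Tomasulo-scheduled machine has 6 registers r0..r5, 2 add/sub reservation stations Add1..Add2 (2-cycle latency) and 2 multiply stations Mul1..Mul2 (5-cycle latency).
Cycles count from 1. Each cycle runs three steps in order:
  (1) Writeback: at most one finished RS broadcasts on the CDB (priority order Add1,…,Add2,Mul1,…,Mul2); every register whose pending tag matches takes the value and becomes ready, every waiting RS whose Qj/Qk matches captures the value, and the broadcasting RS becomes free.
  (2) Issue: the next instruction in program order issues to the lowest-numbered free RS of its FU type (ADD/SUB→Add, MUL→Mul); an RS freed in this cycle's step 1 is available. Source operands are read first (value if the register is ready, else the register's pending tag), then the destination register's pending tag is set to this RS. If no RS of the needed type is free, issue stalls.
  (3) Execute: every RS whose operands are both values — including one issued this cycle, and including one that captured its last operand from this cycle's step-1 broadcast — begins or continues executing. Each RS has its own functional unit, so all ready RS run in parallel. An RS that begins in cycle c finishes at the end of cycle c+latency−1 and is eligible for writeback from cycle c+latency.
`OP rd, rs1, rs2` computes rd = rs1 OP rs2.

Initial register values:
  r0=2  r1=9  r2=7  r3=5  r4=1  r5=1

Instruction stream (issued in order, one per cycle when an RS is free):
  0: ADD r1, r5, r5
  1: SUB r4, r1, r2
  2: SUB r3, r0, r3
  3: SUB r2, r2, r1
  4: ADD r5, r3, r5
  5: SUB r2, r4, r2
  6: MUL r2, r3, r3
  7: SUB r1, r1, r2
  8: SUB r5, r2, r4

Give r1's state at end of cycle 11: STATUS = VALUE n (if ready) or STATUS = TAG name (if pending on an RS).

STATUS = TAG Add1

cycle 1: issue ADD r1<-Add1 // r0:2,r1:Add1,r2:7,r3:5,r4:1,r5:1
cycle 2: issue SUB r4<-Add2 // r0:2,r1:Add1,r2:7,r3:5,r4:Add2,r5:1
cycle 3: CDB Add1=2; issue SUB r3<-Add1 // r0:2,r1:2,r2:7,r3:Add1,r4:Add2,r5:1
cycle 4: stall // r0:2,r1:2,r2:7,r3:Add1,r4:Add2,r5:1
cycle 5: CDB Add1=-3; issue SUB r2<-Add1 // r0:2,r1:2,r2:Add1,r3:-3,r4:Add2,r5:1
cycle 6: CDB Add2=-5; issue ADD r5<-Add2 // r0:2,r1:2,r2:Add1,r3:-3,r4:-5,r5:Add2
cycle 7: CDB Add1=5; issue SUB r2<-Add1 // r0:2,r1:2,r2:Add1,r3:-3,r4:-5,r5:Add2
cycle 8: CDB Add2=-2; issue MUL r2<-Mul1 // r0:2,r1:2,r2:Mul1,r3:-3,r4:-5,r5:-2
cycle 9: CDB Add1=-10; issue SUB r1<-Add1 // r0:2,r1:Add1,r2:Mul1,r3:-3,r4:-5,r5:-2
cycle 10: issue SUB r5<-Add2 // r0:2,r1:Add1,r2:Mul1,r3:-3,r4:-5,r5:Add2
cycle 11: - // r0:2,r1:Add1,r2:Mul1,r3:-3,r4:-5,r5:Add2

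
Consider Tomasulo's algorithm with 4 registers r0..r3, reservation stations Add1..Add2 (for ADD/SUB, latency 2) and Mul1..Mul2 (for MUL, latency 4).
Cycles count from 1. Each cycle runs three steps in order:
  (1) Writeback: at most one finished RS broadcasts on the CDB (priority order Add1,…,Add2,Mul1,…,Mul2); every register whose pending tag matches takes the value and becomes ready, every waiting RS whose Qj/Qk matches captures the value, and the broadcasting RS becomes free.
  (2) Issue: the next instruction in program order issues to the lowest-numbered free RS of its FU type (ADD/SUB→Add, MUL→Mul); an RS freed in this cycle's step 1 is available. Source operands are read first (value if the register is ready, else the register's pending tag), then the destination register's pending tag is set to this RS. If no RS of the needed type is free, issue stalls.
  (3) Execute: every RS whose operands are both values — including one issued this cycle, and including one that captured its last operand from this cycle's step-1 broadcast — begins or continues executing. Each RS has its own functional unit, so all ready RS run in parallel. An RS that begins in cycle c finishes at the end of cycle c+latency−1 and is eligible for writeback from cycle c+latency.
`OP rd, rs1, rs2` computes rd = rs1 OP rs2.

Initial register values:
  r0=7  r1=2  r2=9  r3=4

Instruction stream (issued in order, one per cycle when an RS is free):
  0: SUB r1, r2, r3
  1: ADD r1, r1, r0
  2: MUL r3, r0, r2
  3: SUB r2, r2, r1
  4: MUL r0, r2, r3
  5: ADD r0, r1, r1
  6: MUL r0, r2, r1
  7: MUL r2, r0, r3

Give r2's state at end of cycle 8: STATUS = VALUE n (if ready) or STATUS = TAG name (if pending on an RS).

STATUS = VALUE -3

cycle 1: issue SUB r1<-Add1 // r0:7,r1:Add1,r2:9,r3:4
cycle 2: issue ADD r1<-Add2 // r0:7,r1:Add2,r2:9,r3:4
cycle 3: CDB Add1=5; issue MUL r3<-Mul1 // r0:7,r1:Add2,r2:9,r3:Mul1
cycle 4: issue SUB r2<-Add1 // r0:7,r1:Add2,r2:Add1,r3:Mul1
cycle 5: CDB Add2=12; issue MUL r0<-Mul2 // r0:Mul2,r1:12,r2:Add1,r3:Mul1
cycle 6: issue ADD r0<-Add2 // r0:Add2,r1:12,r2:Add1,r3:Mul1
cycle 7: CDB Add1=-3; stall // r0:Add2,r1:12,r2:-3,r3:Mul1
cycle 8: CDB Add2=24; stall // r0:24,r1:12,r2:-3,r3:Mul1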